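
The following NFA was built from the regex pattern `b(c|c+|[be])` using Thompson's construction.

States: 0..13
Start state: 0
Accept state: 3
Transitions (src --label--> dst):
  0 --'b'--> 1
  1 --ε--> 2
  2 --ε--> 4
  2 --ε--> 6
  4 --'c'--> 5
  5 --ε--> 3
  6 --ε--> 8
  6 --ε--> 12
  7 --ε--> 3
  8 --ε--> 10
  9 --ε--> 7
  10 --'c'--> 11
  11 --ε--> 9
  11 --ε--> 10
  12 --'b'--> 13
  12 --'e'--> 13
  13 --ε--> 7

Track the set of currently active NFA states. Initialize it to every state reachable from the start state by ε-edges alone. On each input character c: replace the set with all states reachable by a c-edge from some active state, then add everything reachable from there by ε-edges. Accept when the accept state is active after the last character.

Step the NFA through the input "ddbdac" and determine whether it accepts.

start: ε-closure({0}) = {0}
'd' @ 1: {}  — dead — no transitions
rest 'dbdac' ignored (set empty)
end set {} — state 3 not in

Answer: REJECT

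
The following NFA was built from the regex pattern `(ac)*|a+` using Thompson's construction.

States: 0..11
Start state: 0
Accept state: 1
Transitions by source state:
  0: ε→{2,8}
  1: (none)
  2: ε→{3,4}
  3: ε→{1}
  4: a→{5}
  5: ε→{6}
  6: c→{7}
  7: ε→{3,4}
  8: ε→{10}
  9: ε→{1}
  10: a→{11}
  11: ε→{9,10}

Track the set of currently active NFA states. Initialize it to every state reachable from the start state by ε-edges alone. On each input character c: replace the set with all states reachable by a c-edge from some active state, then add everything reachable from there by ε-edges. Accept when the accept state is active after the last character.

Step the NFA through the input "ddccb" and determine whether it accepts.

Answer: REJECT

Derivation:
initial (ε-close {0}): {0,1,2,3,4,8,10}
'd' @ 1: {}  — no active states
rest 'dccb' ignored (set empty)
end set {} — state 1 not in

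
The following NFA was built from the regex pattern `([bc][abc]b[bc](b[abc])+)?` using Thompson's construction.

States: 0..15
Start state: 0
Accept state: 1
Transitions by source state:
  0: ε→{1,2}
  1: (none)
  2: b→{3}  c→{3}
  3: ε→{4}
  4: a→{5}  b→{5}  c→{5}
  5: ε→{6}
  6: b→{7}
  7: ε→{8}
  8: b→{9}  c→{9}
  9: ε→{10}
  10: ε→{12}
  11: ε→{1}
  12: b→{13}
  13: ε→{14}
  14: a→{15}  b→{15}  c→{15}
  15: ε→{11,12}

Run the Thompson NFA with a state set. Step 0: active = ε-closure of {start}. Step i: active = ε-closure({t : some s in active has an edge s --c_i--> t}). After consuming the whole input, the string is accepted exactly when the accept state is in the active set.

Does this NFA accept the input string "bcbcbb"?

start: ε-closure({0}) = {0,1,2}
'b' @ 1: {3,4}
'c' @ 2: {5,6}
'b' @ 3: {7,8}
'c' @ 4: {9,10,12}
'b' @ 5: {13,14}
'b' @ 6: {1,11,12,15}  [accepting]
end set {1,11,12,15} — state 1 in

Answer: ACCEPT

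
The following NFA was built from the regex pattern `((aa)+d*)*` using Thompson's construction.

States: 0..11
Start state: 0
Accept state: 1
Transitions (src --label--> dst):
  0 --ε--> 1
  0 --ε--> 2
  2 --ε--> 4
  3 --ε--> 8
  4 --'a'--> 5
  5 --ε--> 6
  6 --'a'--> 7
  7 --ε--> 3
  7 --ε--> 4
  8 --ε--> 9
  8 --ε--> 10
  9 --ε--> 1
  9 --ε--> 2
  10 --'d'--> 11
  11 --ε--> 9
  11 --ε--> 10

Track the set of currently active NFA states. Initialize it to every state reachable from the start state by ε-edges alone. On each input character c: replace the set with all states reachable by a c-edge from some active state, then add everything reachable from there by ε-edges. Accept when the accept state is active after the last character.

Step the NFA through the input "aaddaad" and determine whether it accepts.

initial (ε-close {0}): {0,1,2,4}
'a' @ 1: {5,6}
'a' @ 2: {1,2,3,4,7,8,9,10}  ✓accept
'd' @ 3: {1,2,4,9,10,11}  ✓accept
'd' @ 4: {1,2,4,9,10,11}  ✓accept
'a' @ 5: {5,6}
'a' @ 6: {1,2,3,4,7,8,9,10}  ✓accept
'd' @ 7: {1,2,4,9,10,11}  ✓accept
final: {1,2,4,9,10,11}; accept 1 in set

Answer: ACCEPT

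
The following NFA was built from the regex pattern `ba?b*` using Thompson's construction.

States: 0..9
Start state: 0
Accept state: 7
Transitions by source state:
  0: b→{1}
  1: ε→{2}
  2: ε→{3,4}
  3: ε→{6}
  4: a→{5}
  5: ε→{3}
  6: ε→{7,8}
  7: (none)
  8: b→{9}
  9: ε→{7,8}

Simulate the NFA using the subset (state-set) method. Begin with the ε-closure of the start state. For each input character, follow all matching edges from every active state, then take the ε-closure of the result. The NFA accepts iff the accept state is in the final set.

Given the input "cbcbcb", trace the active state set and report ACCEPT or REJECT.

Answer: REJECT

Derivation:
S₀ = ε-closure({0}) = {0}
'c' @ 1: {}  — no active states
rest 'bcbcb' ignored (set empty)
end set {} — state 7 not in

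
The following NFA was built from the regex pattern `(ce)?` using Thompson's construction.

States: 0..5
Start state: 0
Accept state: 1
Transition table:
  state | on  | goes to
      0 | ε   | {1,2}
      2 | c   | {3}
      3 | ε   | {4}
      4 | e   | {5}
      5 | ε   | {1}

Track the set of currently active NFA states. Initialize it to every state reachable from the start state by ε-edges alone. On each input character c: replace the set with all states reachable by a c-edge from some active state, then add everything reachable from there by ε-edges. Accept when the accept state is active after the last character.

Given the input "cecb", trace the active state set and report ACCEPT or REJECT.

Answer: REJECT

Steps:
S₀ = ε-closure({0}) = {0,1,2}
'c' @ 1: {3,4}
'e' @ 2: {1,5}  (accept∈set)
'c' @ 3: {}  — state set empty
rest 'b' ignored (set empty)
final: {}; accept 1 not in set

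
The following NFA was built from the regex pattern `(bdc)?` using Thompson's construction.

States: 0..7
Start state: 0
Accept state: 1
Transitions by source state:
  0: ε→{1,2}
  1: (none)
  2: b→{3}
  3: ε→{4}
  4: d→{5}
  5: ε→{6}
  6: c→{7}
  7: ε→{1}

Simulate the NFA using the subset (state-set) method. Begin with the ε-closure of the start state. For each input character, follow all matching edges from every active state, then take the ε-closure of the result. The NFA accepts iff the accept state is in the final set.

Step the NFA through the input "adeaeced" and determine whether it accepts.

S₀ = ε-closure({0}) = {0,1,2}
'a' @ 1: {}  — state set empty
rest 'deaeced' ignored (set empty)
end set {} — state 1 not in

Answer: REJECT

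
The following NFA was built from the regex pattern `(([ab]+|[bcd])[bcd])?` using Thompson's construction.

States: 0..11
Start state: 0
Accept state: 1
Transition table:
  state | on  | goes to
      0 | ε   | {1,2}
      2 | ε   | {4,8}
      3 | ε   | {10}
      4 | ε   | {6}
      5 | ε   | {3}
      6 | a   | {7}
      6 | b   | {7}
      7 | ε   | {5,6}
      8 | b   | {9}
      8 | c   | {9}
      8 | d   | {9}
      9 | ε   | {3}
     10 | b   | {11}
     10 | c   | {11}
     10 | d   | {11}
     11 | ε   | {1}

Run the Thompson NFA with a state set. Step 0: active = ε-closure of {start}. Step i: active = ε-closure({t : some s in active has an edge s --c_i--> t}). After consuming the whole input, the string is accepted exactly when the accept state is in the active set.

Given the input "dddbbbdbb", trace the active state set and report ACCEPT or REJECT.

start: ε-closure({0}) = {0,1,2,4,6,8}
'd' @ 1: {3,9,10}
'd' @ 2: {1,11}  [accepting]
'd' @ 3: {}  — no active states
rest 'bbbdbb' ignored (set empty)
final: {}; accept 1 not in set

Answer: REJECT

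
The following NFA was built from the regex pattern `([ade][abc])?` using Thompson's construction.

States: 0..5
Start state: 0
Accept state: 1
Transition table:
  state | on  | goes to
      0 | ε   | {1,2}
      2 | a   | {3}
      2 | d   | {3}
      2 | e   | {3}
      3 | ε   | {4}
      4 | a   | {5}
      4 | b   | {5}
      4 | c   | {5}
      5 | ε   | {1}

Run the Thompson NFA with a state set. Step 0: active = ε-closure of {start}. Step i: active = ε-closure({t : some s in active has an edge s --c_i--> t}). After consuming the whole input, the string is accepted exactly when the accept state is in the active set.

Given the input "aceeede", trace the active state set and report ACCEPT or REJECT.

Answer: REJECT

Derivation:
initial (ε-close {0}): {0,1,2}
'a' @ 1: {3,4}
'c' @ 2: {1,5}  [accepting]
'e' @ 3: {}  — dead — no transitions
rest 'eede' ignored (set empty)
after full input: {}  (accept=1 not in)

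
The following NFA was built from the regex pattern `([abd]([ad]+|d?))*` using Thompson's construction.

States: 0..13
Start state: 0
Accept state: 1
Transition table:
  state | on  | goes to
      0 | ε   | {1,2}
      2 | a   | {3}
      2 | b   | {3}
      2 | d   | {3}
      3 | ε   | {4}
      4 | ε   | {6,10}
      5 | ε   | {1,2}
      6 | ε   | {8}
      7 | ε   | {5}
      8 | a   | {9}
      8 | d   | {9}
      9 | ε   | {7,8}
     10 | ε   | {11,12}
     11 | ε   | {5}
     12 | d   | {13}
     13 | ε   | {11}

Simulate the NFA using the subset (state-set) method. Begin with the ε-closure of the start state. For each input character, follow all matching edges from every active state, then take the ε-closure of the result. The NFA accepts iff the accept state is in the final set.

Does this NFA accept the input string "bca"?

Answer: REJECT

Steps:
initial (ε-close {0}): {0,1,2}
'b' @ 1: {1,2,3,4,5,6,8,10,11,12}  ✓accept
'c' @ 2: {}  — dead — no transitions
rest 'a' ignored (set empty)
after full input: {}  (accept=1 not in)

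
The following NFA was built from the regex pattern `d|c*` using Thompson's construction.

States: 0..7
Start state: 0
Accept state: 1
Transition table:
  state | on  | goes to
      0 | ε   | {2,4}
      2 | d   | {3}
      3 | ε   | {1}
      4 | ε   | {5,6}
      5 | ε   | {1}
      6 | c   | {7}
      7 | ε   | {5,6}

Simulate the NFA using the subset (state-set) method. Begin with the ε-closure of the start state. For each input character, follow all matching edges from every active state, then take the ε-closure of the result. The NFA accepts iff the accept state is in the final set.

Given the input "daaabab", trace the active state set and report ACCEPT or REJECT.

S₀ = ε-closure({0}) = {0,1,2,4,5,6}
'd' @ 1: {1,3}  [accepting]
'a' @ 2: {}  — no active states
rest 'aabab' ignored (set empty)
after full input: {}  (accept=1 not in)

Answer: REJECT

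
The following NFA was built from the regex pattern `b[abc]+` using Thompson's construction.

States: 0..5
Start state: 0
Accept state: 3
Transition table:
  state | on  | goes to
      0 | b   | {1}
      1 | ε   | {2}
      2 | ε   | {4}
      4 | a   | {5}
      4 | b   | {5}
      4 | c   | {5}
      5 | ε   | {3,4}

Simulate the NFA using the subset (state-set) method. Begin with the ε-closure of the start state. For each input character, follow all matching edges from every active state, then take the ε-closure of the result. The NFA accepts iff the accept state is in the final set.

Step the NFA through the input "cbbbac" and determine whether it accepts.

start: ε-closure({0}) = {0}
'c' @ 1: {}  — dead — no transitions
rest 'bbbac' ignored (set empty)
after full input: {}  (accept=3 not in)

Answer: REJECT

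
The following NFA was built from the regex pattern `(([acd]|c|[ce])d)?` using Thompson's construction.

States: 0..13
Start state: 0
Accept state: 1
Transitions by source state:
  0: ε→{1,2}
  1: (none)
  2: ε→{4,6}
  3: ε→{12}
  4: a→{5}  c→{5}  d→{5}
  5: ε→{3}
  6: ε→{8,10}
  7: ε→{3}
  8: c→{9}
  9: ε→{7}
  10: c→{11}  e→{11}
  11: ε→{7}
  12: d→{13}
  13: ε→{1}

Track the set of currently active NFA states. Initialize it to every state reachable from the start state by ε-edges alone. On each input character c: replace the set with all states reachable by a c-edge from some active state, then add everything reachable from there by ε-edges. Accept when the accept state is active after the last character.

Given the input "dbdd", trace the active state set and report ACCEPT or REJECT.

Answer: REJECT

Steps:
start: ε-closure({0}) = {0,1,2,4,6,8,10}
'd' @ 1: {3,5,12}
'b' @ 2: {}  — state set empty
rest 'dd' ignored (set empty)
end set {} — state 1 not in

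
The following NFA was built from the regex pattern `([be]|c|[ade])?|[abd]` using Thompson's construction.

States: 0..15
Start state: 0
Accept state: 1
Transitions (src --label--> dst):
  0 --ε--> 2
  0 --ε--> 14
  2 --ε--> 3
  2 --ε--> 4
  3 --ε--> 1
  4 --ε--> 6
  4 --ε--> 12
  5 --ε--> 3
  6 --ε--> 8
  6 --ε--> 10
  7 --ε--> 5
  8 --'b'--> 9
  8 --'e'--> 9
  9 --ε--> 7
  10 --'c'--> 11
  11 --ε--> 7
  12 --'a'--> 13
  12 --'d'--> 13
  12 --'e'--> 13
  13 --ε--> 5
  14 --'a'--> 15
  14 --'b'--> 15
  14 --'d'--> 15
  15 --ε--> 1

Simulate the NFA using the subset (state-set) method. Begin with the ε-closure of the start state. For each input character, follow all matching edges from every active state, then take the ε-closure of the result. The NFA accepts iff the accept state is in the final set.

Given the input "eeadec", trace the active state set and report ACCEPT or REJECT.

start: ε-closure({0}) = {0,1,2,3,4,6,8,10,12,14}
'e' @ 1: {1,3,5,7,9,13}  ✓accept
'e' @ 2: {}  — no active states
rest 'adec' ignored (set empty)
end set {} — state 1 not in

Answer: REJECT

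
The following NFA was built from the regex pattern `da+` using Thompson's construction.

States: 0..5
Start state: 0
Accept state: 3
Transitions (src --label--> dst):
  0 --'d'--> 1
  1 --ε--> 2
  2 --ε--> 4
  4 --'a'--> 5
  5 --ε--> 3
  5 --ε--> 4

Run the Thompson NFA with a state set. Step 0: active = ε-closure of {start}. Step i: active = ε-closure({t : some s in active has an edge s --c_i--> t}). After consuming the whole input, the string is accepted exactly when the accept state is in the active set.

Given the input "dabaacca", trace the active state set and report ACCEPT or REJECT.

Answer: REJECT

Trace:
start: ε-closure({0}) = {0}
'd' @ 1: {1,2,4}
'a' @ 2: {3,4,5}  ✓accept
'b' @ 3: {}  — dead — no transitions
rest 'aacca' ignored (set empty)
final: {}; accept 3 not in set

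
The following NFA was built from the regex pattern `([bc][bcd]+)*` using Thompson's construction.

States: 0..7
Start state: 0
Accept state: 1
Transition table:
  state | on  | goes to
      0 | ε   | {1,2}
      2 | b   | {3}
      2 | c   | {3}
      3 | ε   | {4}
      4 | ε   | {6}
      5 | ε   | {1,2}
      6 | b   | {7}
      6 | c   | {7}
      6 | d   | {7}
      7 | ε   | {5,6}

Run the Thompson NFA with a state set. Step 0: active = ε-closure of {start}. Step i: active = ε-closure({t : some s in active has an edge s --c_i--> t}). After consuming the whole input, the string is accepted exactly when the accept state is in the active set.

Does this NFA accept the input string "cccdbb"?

Answer: ACCEPT

Trace:
start: ε-closure({0}) = {0,1,2}
'c' @ 1: {3,4,6}
'c' @ 2: {1,2,5,6,7}  [accepting]
'c' @ 3: {1,2,3,4,5,6,7}  [accepting]
'd' @ 4: {1,2,5,6,7}  [accepting]
'b' @ 5: {1,2,3,4,5,6,7}  [accepting]
'b' @ 6: {1,2,3,4,5,6,7}  [accepting]
after full input: {1,2,3,4,5,6,7}  (accept=1 in)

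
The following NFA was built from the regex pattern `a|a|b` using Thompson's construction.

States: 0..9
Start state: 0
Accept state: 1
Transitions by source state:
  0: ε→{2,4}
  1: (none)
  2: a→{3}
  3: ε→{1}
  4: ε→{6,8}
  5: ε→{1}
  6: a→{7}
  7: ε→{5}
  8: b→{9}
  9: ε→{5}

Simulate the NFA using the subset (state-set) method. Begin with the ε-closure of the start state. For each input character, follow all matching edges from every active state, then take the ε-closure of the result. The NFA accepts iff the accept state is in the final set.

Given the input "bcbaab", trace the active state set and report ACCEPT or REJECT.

start: ε-closure({0}) = {0,2,4,6,8}
'b' @ 1: {1,5,9}  (accept∈set)
'c' @ 2: {}  — state set empty
rest 'baab' ignored (set empty)
end set {} — state 1 not in

Answer: REJECT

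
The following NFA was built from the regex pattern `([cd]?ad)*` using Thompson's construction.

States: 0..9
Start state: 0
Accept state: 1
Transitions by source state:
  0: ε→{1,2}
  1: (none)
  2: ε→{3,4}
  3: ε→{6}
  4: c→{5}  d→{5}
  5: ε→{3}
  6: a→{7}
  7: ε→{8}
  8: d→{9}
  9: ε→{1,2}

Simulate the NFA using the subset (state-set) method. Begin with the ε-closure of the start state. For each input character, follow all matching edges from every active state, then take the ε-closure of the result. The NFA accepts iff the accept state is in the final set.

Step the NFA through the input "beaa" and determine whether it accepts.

S₀ = ε-closure({0}) = {0,1,2,3,4,6}
'b' @ 1: {}  — dead — no transitions
rest 'eaa' ignored (set empty)
end set {} — state 1 not in

Answer: REJECT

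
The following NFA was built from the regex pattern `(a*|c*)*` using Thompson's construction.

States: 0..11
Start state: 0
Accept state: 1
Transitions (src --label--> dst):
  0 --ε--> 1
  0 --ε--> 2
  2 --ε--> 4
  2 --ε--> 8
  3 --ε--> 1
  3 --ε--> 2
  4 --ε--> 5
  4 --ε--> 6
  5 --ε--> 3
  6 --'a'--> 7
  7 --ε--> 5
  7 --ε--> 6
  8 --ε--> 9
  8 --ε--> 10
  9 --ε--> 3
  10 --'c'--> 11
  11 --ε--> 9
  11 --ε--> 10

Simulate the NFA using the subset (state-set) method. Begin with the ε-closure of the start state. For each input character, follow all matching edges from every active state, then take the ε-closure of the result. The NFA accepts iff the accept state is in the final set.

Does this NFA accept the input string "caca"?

initial (ε-close {0}): {0,1,2,3,4,5,6,8,9,10}
'c' @ 1: {1,2,3,4,5,6,8,9,10,11}  [accepting]
'a' @ 2: {1,2,3,4,5,6,7,8,9,10}  [accepting]
'c' @ 3: {1,2,3,4,5,6,8,9,10,11}  [accepting]
'a' @ 4: {1,2,3,4,5,6,7,8,9,10}  [accepting]
end set {1,2,3,4,5,6,7,8,9,10} — state 1 in

Answer: ACCEPT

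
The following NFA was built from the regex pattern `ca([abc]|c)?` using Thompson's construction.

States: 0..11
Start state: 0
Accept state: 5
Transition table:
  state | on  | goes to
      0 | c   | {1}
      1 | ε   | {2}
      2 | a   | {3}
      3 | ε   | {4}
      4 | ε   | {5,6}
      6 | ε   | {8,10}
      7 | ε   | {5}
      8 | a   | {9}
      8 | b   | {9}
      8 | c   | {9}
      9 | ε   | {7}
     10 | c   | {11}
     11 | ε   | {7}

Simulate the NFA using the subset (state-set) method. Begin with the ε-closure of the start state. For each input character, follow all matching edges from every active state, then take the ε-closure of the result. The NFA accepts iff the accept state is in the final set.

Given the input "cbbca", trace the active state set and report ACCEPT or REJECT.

Answer: REJECT

Steps:
S₀ = ε-closure({0}) = {0}
'c' @ 1: {1,2}
'b' @ 2: {}  — state set empty
rest 'bca' ignored (set empty)
end set {} — state 5 not in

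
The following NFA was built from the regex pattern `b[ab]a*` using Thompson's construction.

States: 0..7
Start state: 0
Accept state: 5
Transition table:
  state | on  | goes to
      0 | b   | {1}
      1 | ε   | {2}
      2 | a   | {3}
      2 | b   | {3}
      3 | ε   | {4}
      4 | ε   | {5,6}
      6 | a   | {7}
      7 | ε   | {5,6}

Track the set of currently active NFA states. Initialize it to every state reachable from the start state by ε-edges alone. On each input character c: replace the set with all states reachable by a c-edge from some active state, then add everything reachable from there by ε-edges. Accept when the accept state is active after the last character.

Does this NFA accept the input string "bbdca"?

Answer: REJECT

Derivation:
initial (ε-close {0}): {0}
'b' @ 1: {1,2}
'b' @ 2: {3,4,5,6}  (accept∈set)
'd' @ 3: {}  — dead — no transitions
rest 'ca' ignored (set empty)
after full input: {}  (accept=5 not in)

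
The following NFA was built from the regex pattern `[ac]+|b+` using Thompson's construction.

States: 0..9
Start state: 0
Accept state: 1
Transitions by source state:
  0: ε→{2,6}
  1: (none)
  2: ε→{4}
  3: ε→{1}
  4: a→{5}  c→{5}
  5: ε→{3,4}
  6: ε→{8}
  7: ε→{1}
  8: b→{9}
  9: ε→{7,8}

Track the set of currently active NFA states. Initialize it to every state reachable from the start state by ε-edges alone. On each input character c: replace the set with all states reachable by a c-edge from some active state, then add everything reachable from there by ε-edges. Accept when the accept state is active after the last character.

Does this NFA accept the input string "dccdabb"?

Answer: REJECT

Derivation:
initial (ε-close {0}): {0,2,4,6,8}
'd' @ 1: {}  — no active states
rest 'ccdabb' ignored (set empty)
end set {} — state 1 not in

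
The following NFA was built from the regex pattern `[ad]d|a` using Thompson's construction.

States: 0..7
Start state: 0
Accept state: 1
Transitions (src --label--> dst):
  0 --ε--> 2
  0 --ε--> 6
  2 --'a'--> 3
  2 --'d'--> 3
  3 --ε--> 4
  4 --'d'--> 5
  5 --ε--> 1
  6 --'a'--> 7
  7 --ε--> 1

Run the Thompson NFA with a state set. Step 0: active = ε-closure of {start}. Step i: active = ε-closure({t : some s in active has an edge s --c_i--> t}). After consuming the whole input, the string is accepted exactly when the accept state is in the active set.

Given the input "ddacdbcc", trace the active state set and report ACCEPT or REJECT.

Answer: REJECT

Steps:
start: ε-closure({0}) = {0,2,6}
'd' @ 1: {3,4}
'd' @ 2: {1,5}  [accepting]
'a' @ 3: {}  — state set empty
rest 'cdbcc' ignored (set empty)
end set {} — state 1 not in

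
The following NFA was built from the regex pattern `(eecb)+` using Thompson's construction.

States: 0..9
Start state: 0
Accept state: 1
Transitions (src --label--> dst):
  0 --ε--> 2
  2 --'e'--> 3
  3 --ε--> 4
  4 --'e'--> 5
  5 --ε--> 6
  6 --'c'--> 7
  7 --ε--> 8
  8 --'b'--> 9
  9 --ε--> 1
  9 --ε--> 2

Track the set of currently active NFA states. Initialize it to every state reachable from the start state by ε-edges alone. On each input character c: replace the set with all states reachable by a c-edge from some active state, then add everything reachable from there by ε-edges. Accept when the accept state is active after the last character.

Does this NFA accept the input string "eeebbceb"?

Answer: REJECT

Steps:
initial (ε-close {0}): {0,2}
'e' @ 1: {3,4}
'e' @ 2: {5,6}
'e' @ 3: {}  — state set empty
rest 'bbceb' ignored (set empty)
end set {} — state 1 not in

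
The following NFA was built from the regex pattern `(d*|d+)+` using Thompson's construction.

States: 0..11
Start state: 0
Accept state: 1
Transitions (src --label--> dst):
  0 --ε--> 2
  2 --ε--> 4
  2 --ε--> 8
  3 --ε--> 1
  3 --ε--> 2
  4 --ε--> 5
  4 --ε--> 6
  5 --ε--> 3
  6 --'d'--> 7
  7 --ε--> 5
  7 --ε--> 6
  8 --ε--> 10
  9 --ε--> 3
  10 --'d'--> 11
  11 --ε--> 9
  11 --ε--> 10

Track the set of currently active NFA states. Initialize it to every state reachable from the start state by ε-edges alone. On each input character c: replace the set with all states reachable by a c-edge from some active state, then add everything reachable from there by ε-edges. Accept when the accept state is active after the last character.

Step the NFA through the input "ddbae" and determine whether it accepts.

initial (ε-close {0}): {0,1,2,3,4,5,6,8,10}
'd' @ 1: {1,2,3,4,5,6,7,8,9,10,11}  [accepting]
'd' @ 2: {1,2,3,4,5,6,7,8,9,10,11}  [accepting]
'b' @ 3: {}  — state set empty
rest 'ae' ignored (set empty)
after full input: {}  (accept=1 not in)

Answer: REJECT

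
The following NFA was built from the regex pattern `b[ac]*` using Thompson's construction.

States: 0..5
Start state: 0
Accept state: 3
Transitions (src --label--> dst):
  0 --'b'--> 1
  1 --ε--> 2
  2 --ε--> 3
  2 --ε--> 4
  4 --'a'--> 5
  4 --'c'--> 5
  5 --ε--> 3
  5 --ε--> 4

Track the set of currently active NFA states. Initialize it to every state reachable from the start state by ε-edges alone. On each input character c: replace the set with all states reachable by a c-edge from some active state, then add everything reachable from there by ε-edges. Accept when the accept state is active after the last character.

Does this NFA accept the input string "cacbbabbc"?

Answer: REJECT

Steps:
start: ε-closure({0}) = {0}
'c' @ 1: {}  — no active states
rest 'acbbabbc' ignored (set empty)
after full input: {}  (accept=3 not in)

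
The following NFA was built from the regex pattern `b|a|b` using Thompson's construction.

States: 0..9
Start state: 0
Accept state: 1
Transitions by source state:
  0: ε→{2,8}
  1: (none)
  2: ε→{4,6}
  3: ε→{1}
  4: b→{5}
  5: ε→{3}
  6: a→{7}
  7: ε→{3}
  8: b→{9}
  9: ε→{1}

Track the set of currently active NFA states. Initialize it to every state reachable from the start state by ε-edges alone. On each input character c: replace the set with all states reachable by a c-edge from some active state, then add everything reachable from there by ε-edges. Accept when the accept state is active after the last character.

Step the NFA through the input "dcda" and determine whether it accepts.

Answer: REJECT

Steps:
S₀ = ε-closure({0}) = {0,2,4,6,8}
'd' @ 1: {}  — state set empty
rest 'cda' ignored (set empty)
after full input: {}  (accept=1 not in)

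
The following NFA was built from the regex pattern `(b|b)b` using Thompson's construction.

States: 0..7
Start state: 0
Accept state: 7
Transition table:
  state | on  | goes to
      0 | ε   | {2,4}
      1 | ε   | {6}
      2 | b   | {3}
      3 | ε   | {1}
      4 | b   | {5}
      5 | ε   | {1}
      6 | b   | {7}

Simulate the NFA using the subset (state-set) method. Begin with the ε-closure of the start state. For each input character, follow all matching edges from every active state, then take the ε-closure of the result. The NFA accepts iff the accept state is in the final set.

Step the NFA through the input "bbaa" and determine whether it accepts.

initial (ε-close {0}): {0,2,4}
'b' @ 1: {1,3,5,6}
'b' @ 2: {7}  ✓accept
'a' @ 3: {}  — dead — no transitions
rest 'a' ignored (set empty)
after full input: {}  (accept=7 not in)

Answer: REJECT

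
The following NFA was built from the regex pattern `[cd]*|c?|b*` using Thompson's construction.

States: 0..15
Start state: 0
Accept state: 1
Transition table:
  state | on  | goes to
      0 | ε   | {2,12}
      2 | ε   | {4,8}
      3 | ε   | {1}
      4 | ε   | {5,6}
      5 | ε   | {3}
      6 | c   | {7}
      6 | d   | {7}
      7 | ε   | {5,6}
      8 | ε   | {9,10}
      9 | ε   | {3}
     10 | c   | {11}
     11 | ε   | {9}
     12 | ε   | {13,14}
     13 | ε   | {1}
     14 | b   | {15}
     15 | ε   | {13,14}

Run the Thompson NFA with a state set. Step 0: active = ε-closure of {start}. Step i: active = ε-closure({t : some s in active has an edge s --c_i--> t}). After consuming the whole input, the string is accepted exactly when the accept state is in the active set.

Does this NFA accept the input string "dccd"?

initial (ε-close {0}): {0,1,2,3,4,5,6,8,9,10,12,13,14}
'd' @ 1: {1,3,5,6,7}  [accepting]
'c' @ 2: {1,3,5,6,7}  [accepting]
'c' @ 3: {1,3,5,6,7}  [accepting]
'd' @ 4: {1,3,5,6,7}  [accepting]
end set {1,3,5,6,7} — state 1 in

Answer: ACCEPT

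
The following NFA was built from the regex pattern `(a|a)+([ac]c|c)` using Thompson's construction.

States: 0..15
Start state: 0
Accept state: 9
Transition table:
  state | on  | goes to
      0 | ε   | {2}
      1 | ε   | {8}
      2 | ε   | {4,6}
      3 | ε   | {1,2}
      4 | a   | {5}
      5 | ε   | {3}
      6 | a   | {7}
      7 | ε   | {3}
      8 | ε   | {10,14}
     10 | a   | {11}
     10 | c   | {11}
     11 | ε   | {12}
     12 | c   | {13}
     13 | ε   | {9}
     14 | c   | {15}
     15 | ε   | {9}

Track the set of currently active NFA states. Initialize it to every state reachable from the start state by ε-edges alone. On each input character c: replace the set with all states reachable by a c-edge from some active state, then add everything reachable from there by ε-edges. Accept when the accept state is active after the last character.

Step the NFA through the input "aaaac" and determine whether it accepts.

Answer: ACCEPT

Derivation:
start: ε-closure({0}) = {0,2,4,6}
'a' @ 1: {1,2,3,4,5,6,7,8,10,14}
'a' @ 2: {1,2,3,4,5,6,7,8,10,11,12,14}
'a' @ 3: {1,2,3,4,5,6,7,8,10,11,12,14}
'a' @ 4: {1,2,3,4,5,6,7,8,10,11,12,14}
'c' @ 5: {9,11,12,13,15}  [accepting]
final: {9,11,12,13,15}; accept 9 in set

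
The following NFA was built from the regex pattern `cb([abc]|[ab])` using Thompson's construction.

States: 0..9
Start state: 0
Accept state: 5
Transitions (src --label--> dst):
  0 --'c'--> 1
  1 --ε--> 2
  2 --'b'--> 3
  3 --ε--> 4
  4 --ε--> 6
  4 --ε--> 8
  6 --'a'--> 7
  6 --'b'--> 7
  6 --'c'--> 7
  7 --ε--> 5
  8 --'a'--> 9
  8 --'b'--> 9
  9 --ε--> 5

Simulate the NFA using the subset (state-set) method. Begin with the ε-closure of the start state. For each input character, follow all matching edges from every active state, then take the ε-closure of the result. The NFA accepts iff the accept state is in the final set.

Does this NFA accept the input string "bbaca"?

initial (ε-close {0}): {0}
'b' @ 1: {}  — no active states
rest 'baca' ignored (set empty)
final: {}; accept 5 not in set

Answer: REJECT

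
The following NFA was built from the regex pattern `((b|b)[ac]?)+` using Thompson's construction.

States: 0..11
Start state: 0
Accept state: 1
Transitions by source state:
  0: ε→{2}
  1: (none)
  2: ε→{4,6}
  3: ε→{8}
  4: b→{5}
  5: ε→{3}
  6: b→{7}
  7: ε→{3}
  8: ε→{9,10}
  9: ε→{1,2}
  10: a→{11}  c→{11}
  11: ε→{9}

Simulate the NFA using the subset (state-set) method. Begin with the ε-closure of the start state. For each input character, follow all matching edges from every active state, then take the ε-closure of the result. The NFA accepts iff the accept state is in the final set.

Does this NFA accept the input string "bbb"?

Answer: ACCEPT

Trace:
initial (ε-close {0}): {0,2,4,6}
'b' @ 1: {1,2,3,4,5,6,7,8,9,10}  (accept∈set)
'b' @ 2: {1,2,3,4,5,6,7,8,9,10}  (accept∈set)
'b' @ 3: {1,2,3,4,5,6,7,8,9,10}  (accept∈set)
final: {1,2,3,4,5,6,7,8,9,10}; accept 1 in set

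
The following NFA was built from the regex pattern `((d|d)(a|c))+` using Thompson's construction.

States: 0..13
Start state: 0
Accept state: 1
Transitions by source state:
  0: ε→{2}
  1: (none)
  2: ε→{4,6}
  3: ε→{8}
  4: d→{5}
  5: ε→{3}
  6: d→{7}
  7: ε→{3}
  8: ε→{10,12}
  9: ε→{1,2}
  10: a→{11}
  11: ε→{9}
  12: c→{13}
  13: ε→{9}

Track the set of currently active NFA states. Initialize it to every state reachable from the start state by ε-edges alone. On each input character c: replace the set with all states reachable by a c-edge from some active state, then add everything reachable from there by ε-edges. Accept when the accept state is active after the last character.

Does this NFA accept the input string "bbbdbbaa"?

Answer: REJECT

Trace:
initial (ε-close {0}): {0,2,4,6}
'b' @ 1: {}  — no active states
rest 'bbdbbaa' ignored (set empty)
after full input: {}  (accept=1 not in)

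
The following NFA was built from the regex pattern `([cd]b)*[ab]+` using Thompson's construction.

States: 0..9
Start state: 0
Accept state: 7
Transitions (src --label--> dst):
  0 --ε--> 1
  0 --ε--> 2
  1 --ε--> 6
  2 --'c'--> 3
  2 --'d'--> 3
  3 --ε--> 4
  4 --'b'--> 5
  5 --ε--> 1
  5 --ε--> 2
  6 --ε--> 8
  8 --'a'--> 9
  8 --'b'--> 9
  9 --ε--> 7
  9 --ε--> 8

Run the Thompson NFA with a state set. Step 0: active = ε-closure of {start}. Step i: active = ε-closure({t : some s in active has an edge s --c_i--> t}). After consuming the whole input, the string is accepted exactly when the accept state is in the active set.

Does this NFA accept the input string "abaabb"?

Answer: ACCEPT

Trace:
start: ε-closure({0}) = {0,1,2,6,8}
'a' @ 1: {7,8,9}  [accepting]
'b' @ 2: {7,8,9}  [accepting]
'a' @ 3: {7,8,9}  [accepting]
'a' @ 4: {7,8,9}  [accepting]
'b' @ 5: {7,8,9}  [accepting]
'b' @ 6: {7,8,9}  [accepting]
after full input: {7,8,9}  (accept=7 in)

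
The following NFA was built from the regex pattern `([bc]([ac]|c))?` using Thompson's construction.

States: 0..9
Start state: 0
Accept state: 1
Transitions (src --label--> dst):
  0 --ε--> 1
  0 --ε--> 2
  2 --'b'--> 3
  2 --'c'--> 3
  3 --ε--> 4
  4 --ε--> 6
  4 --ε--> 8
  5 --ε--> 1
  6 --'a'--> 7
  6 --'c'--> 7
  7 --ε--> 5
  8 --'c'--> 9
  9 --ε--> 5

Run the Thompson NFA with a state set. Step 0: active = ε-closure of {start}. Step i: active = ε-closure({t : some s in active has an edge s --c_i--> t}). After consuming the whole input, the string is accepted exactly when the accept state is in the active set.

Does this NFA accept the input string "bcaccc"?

initial (ε-close {0}): {0,1,2}
'b' @ 1: {3,4,6,8}
'c' @ 2: {1,5,7,9}  (accept∈set)
'a' @ 3: {}  — dead — no transitions
rest 'ccc' ignored (set empty)
final: {}; accept 1 not in set

Answer: REJECT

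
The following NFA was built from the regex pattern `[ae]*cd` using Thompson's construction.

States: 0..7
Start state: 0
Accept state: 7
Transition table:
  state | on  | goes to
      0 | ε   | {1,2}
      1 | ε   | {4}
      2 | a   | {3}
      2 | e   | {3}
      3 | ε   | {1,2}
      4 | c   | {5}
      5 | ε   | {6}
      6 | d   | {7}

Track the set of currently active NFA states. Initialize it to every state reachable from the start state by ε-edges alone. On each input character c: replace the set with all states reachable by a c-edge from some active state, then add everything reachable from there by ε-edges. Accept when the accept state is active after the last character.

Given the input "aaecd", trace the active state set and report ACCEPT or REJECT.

Answer: ACCEPT

Trace:
start: ε-closure({0}) = {0,1,2,4}
'a' @ 1: {1,2,3,4}
'a' @ 2: {1,2,3,4}
'e' @ 3: {1,2,3,4}
'c' @ 4: {5,6}
'd' @ 5: {7}  (accept∈set)
final: {7}; accept 7 in set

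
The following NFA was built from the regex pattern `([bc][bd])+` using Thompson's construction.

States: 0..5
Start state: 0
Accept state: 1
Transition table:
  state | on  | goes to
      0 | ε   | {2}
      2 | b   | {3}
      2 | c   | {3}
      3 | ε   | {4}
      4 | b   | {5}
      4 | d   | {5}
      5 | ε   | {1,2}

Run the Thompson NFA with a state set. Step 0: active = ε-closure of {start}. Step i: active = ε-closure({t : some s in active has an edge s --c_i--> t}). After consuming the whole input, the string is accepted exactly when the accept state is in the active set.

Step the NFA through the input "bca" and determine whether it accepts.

Answer: REJECT

Steps:
initial (ε-close {0}): {0,2}
'b' @ 1: {3,4}
'c' @ 2: {}  — state set empty
rest 'a' ignored (set empty)
final: {}; accept 1 not in set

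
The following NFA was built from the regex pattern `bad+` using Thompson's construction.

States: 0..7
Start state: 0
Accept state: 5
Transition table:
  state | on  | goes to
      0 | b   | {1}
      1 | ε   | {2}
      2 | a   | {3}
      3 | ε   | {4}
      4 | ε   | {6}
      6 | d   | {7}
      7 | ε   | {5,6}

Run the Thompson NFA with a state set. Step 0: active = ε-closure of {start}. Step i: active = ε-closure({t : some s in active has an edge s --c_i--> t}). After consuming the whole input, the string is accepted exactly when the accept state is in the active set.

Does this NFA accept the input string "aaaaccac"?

S₀ = ε-closure({0}) = {0}
'a' @ 1: {}  — no active states
rest 'aaaccac' ignored (set empty)
after full input: {}  (accept=5 not in)

Answer: REJECT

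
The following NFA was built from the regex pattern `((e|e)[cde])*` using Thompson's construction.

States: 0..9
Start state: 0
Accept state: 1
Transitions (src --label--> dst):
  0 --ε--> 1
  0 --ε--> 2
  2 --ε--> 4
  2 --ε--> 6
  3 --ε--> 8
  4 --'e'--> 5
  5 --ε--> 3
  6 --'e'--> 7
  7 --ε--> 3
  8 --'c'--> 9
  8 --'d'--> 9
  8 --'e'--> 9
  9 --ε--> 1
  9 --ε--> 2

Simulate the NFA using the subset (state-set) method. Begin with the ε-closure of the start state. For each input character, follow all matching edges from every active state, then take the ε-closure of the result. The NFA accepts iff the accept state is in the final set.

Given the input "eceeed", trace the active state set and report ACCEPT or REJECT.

Answer: ACCEPT

Trace:
start: ε-closure({0}) = {0,1,2,4,6}
'e' @ 1: {3,5,7,8}
'c' @ 2: {1,2,4,6,9}  ✓accept
'e' @ 3: {3,5,7,8}
'e' @ 4: {1,2,4,6,9}  ✓accept
'e' @ 5: {3,5,7,8}
'd' @ 6: {1,2,4,6,9}  ✓accept
after full input: {1,2,4,6,9}  (accept=1 in)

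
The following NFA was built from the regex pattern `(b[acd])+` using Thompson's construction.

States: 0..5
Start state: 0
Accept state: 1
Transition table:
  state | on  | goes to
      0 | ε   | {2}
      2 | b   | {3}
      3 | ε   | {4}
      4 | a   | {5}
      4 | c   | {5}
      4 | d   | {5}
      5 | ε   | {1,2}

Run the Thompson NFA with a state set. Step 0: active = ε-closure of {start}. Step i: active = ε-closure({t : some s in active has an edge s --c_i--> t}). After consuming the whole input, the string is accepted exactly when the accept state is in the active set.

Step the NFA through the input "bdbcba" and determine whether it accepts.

start: ε-closure({0}) = {0,2}
'b' @ 1: {3,4}
'd' @ 2: {1,2,5}  (accept∈set)
'b' @ 3: {3,4}
'c' @ 4: {1,2,5}  (accept∈set)
'b' @ 5: {3,4}
'a' @ 6: {1,2,5}  (accept∈set)
end set {1,2,5} — state 1 in

Answer: ACCEPT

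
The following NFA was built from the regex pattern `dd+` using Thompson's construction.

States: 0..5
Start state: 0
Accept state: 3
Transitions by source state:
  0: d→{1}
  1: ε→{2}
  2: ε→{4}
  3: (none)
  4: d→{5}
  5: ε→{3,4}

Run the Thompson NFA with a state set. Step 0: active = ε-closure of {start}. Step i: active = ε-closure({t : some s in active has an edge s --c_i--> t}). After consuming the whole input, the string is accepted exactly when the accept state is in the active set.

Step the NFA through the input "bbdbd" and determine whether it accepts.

start: ε-closure({0}) = {0}
'b' @ 1: {}  — state set empty
rest 'bdbd' ignored (set empty)
after full input: {}  (accept=3 not in)

Answer: REJECT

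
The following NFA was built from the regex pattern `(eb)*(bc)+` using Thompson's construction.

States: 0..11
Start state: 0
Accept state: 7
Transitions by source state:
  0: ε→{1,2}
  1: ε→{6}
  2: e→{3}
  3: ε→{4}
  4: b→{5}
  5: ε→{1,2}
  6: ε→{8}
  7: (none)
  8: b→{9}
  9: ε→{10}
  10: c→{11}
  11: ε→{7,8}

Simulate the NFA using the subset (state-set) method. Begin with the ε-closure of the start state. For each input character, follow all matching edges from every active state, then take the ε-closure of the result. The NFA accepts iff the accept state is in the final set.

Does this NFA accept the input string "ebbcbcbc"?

start: ε-closure({0}) = {0,1,2,6,8}
'e' @ 1: {3,4}
'b' @ 2: {1,2,5,6,8}
'b' @ 3: {9,10}
'c' @ 4: {7,8,11}  [accepting]
'b' @ 5: {9,10}
'c' @ 6: {7,8,11}  [accepting]
'b' @ 7: {9,10}
'c' @ 8: {7,8,11}  [accepting]
after full input: {7,8,11}  (accept=7 in)

Answer: ACCEPT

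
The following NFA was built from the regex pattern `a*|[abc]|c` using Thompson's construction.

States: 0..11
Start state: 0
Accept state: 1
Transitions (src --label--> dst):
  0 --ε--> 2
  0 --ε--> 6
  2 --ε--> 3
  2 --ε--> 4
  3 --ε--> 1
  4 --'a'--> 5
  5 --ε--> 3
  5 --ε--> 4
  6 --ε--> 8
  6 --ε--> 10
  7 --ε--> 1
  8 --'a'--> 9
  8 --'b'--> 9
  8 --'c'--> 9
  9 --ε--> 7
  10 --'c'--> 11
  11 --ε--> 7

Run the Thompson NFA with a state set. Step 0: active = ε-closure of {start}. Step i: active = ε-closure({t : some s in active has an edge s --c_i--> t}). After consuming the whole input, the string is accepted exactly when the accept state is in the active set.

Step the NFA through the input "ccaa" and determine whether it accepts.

S₀ = ε-closure({0}) = {0,1,2,3,4,6,8,10}
'c' @ 1: {1,7,9,11}  ✓accept
'c' @ 2: {}  — dead — no transitions
rest 'aa' ignored (set empty)
end set {} — state 1 not in

Answer: REJECT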